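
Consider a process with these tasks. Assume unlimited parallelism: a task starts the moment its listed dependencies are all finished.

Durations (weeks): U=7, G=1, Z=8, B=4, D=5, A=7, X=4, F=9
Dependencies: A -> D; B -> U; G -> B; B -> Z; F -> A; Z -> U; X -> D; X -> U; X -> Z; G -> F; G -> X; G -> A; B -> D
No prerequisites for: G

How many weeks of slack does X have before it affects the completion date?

2

Critical path: G→F→A→D = 1+9+7+5 = 22, so the finish is 22 weeks.
X finishes as early as 5 and must finish by 7.
Slack of X = 3 − 1 = 2 weeks.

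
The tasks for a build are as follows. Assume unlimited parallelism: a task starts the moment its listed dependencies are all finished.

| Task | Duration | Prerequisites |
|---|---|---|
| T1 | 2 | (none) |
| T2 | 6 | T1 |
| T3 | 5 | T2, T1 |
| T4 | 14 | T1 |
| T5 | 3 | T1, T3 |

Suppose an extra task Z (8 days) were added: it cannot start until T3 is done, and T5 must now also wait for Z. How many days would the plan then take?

24

Originally the plan takes 16 days.
With Z inserted, T5 now waits for max(T1, T3, Z).
New critical path: T1→T2→T3→Z→T5 = 2+6+5+8+3 = 24 ⇒ 24 days.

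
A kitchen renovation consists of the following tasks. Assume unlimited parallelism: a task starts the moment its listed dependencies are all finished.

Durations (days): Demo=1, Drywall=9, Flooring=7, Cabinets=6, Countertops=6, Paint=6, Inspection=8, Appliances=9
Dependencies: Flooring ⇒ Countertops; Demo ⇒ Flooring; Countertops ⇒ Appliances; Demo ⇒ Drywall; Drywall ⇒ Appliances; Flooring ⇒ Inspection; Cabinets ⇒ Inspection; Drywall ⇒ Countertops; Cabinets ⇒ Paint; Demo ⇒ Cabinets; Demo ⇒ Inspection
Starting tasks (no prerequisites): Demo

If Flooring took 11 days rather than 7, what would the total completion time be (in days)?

27

Actual critical path: Demo→Drywall→Countertops→Appliances = 1+9+6+9 = 25 ⇒ 25 days.
The longest path through Flooring is only 23 days, so Flooring has float 2.
The binding chain switches to Demo→Flooring→Countertops→Appliances = 1+11+6+9 = 27; finish 27 days.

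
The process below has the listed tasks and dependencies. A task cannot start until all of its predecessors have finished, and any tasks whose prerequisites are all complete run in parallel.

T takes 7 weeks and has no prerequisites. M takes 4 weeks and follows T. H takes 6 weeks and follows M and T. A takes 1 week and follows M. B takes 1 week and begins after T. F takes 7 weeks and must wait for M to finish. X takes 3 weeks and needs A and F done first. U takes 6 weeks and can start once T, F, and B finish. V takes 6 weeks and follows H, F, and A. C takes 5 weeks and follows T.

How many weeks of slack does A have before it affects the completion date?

6

The longest chain is T→M→F→U = 7+4+7+6 = 24; overall finish 24 weeks.
Longest path through A: 18 weeks (earliest finish 12, latest finish 18).
Slack of A = 17 − 11 = 6 weeks.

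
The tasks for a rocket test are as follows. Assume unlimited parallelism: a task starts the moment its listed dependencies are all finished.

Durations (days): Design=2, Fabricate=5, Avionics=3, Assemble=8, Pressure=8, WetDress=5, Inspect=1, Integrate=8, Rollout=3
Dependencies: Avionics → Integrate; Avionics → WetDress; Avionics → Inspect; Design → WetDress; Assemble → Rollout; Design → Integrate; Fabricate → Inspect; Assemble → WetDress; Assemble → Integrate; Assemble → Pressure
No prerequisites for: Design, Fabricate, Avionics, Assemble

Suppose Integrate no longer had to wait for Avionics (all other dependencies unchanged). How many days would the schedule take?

Before: longest chain Assemble→Pressure = 8+8 = 16, finish 16.
Dropping Avionics→Integrate doesn't change Integrate's earliest start (8); another predecessor still binds.
New critical path: Assemble→Pressure = 8+8 = 16 ⇒ 16 days.

16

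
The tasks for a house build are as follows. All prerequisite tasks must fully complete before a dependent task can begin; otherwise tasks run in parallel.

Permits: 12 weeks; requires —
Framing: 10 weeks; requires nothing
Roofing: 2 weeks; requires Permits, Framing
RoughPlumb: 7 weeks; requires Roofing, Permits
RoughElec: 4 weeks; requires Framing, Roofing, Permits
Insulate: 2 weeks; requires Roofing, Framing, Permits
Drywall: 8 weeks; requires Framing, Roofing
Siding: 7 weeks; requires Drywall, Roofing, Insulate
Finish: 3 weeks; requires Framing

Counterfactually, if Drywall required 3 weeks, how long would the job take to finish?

24

As given, the longest chain is Permits→Roofing→Drywall→Siding = 12+2+8+7 = 29, so the finish is 29 weeks.
Drywall is on the critical path; changing it to 3 makes that path 24 weeks.
The critical path is still Permits→Roofing→Drywall→Siding; finish is now 24 weeks.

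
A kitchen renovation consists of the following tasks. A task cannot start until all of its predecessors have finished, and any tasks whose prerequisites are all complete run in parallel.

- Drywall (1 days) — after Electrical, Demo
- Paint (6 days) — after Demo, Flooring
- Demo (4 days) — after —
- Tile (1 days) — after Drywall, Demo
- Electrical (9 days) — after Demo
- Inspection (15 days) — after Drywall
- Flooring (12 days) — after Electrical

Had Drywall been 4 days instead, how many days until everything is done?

32

As given, the longest chain is Demo→Electrical→Flooring→Paint = 4+9+12+6 = 31, so the finish is 31 days.
Drywall is off the critical path — its longest chain is 29 days, giving 2 of slack.
Now Demo→Electrical→Drywall→Inspection = 4+9+4+15 = 32 is longest, so the finish becomes 32 days.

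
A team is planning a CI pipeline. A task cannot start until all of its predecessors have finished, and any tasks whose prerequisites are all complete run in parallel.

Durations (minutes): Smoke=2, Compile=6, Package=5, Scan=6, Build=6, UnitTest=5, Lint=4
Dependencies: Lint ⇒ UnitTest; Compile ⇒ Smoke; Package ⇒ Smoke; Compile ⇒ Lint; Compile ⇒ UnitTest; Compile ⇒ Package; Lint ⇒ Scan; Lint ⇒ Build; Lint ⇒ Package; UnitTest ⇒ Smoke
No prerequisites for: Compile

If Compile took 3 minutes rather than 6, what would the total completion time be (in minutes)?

Baseline: Compile→Lint→UnitTest→Smoke = 6+4+5+2 = 17 → 17 minutes.
Since Compile is critical, the -3 change carries straight to that chain (now 14 minutes).
That remains the longest chain; total 14 minutes.

14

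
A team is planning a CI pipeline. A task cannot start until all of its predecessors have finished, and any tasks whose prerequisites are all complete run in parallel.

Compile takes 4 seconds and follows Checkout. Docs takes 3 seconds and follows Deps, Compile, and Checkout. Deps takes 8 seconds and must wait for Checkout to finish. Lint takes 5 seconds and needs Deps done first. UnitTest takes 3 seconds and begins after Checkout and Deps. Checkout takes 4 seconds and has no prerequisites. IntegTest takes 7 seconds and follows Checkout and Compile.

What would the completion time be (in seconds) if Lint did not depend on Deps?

Before: longest chain Checkout→Deps→Lint = 4+8+5 = 17, finish 17.
Without Deps→Lint, Lint's earliest start moves from 12 to 0.
The longest chain is now Checkout→Deps→UnitTest = 4+8+3 = 15, so the CI pipeline takes 15 seconds.

15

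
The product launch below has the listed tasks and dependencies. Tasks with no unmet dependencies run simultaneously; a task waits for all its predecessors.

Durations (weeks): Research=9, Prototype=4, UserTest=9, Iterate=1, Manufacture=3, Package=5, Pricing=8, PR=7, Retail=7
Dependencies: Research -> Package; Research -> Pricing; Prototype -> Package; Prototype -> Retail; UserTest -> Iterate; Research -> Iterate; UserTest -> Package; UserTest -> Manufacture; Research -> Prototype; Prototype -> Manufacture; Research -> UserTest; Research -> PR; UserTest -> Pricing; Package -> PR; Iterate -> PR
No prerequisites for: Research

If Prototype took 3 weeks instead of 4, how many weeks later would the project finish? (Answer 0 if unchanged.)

As given, the longest chain is Research→UserTest→Package→PR = 9+9+5+7 = 30, so the finish is 30 weeks.
Prototype is off the critical path — its longest chain is 25 weeks, giving 5 of slack.
That remains the longest chain; total 30 weeks.
Change in finish: 30 − 30 = +0 weeks.

0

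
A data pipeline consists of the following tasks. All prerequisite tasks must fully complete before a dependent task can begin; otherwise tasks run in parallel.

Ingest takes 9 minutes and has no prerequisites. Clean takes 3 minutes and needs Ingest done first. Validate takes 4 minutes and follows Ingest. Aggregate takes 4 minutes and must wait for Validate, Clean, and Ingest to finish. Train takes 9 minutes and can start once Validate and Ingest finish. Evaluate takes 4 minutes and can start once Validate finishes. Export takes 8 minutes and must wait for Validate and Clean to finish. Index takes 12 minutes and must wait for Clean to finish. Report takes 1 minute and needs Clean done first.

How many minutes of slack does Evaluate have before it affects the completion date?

7

Ingest→Clean→Index = 9+3+12 = 24 sets the makespan at 24 minutes.
Evaluate finishes as early as 17 and must finish by 24.
So Evaluate can slip 24 − 17 = 7 minutes.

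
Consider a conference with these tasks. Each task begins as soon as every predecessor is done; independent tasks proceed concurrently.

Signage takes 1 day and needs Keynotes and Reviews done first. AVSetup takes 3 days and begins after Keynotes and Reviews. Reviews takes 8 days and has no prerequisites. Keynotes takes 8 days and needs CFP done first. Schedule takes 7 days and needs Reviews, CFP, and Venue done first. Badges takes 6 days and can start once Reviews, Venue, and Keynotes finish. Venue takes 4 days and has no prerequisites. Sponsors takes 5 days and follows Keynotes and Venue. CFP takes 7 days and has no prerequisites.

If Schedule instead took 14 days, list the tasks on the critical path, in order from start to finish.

Reviews, Schedule

Baseline: CFP→Keynotes→Badges = 7+8+6 = 21 → 21 days.
Schedule has 6 days of float (longest path through it is 15).
New critical path: Reviews→Schedule = 8+14 = 22 ⇒ 22 days.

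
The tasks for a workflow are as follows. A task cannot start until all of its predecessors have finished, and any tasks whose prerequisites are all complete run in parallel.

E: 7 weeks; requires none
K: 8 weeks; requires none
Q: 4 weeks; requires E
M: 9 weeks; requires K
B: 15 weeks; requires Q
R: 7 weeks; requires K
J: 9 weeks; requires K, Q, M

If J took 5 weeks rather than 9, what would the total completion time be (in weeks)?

26

As given, the longest chain is K→M→J = 8+9+9 = 26, so the finish is 26 weeks.
Since J is critical, the -4 change carries straight to that chain (now 22 weeks).
Now E→Q→B = 7+4+15 = 26 is longest, so the finish becomes 26 weeks.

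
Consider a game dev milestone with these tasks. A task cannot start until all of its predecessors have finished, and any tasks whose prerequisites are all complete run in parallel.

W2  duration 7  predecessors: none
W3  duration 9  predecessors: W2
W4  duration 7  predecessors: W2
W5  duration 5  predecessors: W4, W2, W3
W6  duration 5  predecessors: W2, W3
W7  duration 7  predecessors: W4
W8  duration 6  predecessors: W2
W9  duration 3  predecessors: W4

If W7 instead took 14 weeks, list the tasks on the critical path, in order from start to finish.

W2, W4, W7

Baseline: W2→W4→W7 = 7+7+7 = 21 → 21 weeks.
W7 lies on that path, so at 14 weeks the path becomes 28 weeks.
No other chain overtakes it, so the finish is 28 weeks.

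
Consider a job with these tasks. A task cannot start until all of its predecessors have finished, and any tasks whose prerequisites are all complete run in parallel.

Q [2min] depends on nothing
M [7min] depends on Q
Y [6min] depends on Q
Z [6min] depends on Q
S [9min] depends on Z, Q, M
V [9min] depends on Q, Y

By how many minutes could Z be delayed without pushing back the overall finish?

Critical path: Q→M→S = 2+7+9 = 18, so the finish is 18 minutes.
The longest chain containing Z totals 17 minutes.
Float = 18 − 17 = 1.

1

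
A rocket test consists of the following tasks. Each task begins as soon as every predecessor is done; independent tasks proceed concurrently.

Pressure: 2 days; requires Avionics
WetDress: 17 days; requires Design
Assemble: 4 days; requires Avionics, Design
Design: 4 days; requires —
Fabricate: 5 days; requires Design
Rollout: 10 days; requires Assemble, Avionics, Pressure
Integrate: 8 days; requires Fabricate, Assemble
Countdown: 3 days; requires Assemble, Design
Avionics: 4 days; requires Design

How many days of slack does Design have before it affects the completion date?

0

The longest chain is Design→Avionics→Assemble→Rollout = 4+4+4+10 = 22; overall finish 22 days.
The longest chain containing Design totals 22 days.
So Design can slip 4 − 4 = 0 days.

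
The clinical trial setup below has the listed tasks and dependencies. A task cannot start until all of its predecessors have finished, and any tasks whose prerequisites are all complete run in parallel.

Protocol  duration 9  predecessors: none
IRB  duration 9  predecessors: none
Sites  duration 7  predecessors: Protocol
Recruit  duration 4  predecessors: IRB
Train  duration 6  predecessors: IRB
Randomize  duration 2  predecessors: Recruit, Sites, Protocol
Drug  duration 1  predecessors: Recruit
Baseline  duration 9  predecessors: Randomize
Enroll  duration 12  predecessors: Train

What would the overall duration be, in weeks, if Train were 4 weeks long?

27

Actual critical path: IRB→Train→Enroll = 9+6+12 = 27 ⇒ 27 weeks.
Since Train is critical, the -2 change carries straight to that chain (now 25 weeks).
Now Protocol→Sites→Randomize→Baseline = 9+7+2+9 = 27 is longest, so the finish becomes 27 weeks.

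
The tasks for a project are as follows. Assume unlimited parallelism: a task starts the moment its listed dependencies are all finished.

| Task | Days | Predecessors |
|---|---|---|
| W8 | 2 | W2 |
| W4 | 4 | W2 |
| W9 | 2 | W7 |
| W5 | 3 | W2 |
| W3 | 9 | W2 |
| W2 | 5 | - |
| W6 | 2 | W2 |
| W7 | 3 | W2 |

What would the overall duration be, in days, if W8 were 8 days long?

The binding path is W2→W3 = 5+9 = 14; finish at 14 days.
W8 is off the critical path — its longest chain is 7 days, giving 7 of slack.
That remains the longest chain; total 14 days.

14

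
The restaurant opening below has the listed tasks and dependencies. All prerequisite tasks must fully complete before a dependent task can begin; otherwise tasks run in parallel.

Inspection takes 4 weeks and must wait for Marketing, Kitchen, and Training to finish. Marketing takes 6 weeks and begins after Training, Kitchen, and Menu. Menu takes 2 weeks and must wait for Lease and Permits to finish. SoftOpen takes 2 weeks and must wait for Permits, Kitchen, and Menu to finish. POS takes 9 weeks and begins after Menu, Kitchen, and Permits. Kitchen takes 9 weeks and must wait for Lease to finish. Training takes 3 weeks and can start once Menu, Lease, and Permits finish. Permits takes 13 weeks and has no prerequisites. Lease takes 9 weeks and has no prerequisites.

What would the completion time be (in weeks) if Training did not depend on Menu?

28

Before: longest chain Lease→Kitchen→Marketing→Inspection = 9+9+6+4 = 28, finish 28.
Without Menu→Training, Training's earliest start moves from 15 to 13.
After: Lease→Kitchen→Marketing→Inspection = 9+9+6+4 = 28 → 28 weeks.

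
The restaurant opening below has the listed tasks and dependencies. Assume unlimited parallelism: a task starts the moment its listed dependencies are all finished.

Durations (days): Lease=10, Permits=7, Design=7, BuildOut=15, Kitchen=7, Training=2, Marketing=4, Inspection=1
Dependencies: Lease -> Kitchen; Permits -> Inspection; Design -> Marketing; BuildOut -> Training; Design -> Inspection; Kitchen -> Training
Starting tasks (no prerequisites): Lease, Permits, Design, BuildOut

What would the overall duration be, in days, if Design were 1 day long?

19

Baseline: Lease→Kitchen→Training = 10+7+2 = 19 → 19 days.
The longest path through Design is only 11 days, so Design has float 8.
No other chain overtakes it, so the finish is 19 days.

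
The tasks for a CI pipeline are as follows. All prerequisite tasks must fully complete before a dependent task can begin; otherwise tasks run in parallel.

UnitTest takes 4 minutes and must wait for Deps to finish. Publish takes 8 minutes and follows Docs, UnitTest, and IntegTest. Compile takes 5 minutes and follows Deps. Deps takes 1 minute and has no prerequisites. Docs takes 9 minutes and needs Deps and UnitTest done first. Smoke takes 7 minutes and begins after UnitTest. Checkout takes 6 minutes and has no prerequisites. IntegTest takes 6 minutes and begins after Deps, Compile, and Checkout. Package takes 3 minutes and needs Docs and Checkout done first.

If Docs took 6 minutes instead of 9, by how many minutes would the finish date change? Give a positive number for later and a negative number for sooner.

Actual critical path: Deps→UnitTest→Docs→Publish = 1+4+9+8 = 22 ⇒ 22 minutes.
Docs lies on that path, so at 6 minutes the path becomes 19 minutes.
Now Checkout→IntegTest→Publish = 6+6+8 = 20 is longest, so the finish becomes 20 minutes.
Change in finish: 20 − 22 = -2 minutes.

-2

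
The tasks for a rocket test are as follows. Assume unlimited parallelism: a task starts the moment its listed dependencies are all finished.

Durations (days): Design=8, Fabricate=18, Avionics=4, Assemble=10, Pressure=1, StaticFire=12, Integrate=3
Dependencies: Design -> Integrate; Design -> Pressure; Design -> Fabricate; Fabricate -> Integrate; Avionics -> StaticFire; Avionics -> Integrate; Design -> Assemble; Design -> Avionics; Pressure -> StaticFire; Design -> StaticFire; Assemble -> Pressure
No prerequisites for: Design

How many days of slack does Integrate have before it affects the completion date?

2

Design→Assemble→Pressure→StaticFire = 8+10+1+12 = 31 sets the makespan at 31 days.
Integrate finishes as early as 29 and must finish by 31.
So Integrate can slip 31 − 29 = 2 days.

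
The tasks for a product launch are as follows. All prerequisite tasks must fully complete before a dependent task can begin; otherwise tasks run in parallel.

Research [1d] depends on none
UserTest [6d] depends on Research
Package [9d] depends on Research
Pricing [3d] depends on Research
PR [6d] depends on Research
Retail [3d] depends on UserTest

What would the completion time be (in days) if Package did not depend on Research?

10

Before: longest chain Research→UserTest→Retail = 1+6+3 = 10, finish 10.
Without Research→Package, Package's earliest start moves from 1 to 0.
New critical path: Research→UserTest→Retail = 1+6+3 = 10 ⇒ 10 days.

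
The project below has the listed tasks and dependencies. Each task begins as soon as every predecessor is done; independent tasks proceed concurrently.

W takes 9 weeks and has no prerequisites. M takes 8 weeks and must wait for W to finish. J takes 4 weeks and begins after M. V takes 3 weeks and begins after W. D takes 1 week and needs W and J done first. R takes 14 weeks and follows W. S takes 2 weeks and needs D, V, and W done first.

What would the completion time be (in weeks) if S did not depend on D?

23

With the dependency in place, W→M→J→D→S = 9+8+4+1+2 = 24 sets the finish at 24 weeks.
Without D→S, S's earliest start moves from 22 to 12.
The longest chain is now W→R = 9+14 = 23, so the project takes 23 weeks.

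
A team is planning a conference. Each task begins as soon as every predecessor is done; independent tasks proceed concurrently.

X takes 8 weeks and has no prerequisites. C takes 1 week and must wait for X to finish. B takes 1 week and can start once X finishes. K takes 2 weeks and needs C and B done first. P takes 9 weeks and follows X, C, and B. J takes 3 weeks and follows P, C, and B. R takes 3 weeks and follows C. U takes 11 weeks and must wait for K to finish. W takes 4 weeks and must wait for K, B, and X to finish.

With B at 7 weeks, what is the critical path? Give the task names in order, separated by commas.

The binding path is X→B→K→U = 8+1+2+11 = 22; finish at 22 weeks.
B is on the critical path; changing it to 7 makes that path 28 weeks.
No other chain overtakes it, so the finish is 28 weeks.

X, B, K, U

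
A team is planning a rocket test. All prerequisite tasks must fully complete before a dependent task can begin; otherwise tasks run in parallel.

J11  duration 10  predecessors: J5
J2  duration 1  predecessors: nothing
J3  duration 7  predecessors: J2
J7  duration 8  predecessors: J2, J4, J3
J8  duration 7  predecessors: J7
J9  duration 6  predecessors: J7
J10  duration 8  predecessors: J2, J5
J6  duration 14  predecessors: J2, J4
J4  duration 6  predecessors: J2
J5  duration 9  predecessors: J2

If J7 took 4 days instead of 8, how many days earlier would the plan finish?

2

Actual critical path: J2→J3→J7→J8 = 1+7+8+7 = 23 ⇒ 23 days.
J7 is on the critical path; changing it to 4 makes that path 19 days.
New critical path: J2→J4→J6 = 1+6+14 = 21 ⇒ 21 days.
Change in finish: 21 − 23 = -2 days.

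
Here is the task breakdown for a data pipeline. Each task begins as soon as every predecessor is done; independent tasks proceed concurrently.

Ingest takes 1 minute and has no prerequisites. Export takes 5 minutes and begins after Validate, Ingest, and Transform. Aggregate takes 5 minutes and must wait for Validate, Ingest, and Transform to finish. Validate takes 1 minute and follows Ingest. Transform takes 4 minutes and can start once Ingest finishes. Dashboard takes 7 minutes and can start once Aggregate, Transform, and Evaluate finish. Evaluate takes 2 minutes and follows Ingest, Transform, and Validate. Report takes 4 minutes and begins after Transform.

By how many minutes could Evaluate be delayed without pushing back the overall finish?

Ingest→Transform→Aggregate→Dashboard = 1+4+5+7 = 17 sets the makespan at 17 minutes.
Longest path through Evaluate: 14 minutes (earliest finish 7, latest finish 10).
Float = 17 − 14 = 3.

3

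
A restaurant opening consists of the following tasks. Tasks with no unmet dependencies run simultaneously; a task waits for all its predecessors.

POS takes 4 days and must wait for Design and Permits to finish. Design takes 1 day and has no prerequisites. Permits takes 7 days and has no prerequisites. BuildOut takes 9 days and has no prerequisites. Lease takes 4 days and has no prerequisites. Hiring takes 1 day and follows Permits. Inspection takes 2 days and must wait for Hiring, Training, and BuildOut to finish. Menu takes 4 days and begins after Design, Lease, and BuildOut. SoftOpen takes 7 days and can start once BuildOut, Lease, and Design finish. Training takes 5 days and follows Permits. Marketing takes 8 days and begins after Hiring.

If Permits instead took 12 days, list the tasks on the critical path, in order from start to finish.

Permits, Hiring, Marketing

Baseline: Permits→Hiring→Marketing = 7+1+8 = 16 → 16 days.
Permits is on the critical path; changing it to 12 makes that path 21 days.
No other chain overtakes it, so the finish is 21 days.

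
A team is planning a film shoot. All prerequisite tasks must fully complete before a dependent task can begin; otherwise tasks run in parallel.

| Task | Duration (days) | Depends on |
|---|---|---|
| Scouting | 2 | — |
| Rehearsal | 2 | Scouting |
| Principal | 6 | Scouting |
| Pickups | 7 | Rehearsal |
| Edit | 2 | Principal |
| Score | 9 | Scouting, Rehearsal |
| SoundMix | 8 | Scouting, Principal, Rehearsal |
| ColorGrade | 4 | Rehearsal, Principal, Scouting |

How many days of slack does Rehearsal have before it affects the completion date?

The longest chain is Scouting→Principal→SoundMix = 2+6+8 = 16; overall finish 16 days.
The longest chain containing Rehearsal totals 13 days.
So Rehearsal can slip 7 − 4 = 3 days.

3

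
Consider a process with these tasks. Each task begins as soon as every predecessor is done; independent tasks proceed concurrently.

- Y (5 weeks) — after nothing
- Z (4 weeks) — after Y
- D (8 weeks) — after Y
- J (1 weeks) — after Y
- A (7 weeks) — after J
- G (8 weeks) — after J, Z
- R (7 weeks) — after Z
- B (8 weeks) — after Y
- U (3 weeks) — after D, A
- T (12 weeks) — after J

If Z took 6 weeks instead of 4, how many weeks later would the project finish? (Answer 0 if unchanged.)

Baseline: Y→J→T = 5+1+12 = 18 → 18 weeks.
Z is off the critical path — its longest chain is 17 weeks, giving 1 of slack.
Now Y→Z→G = 5+6+8 = 19 is longest, so the finish becomes 19 weeks.
Change in finish: 19 − 18 = +1 weeks.

1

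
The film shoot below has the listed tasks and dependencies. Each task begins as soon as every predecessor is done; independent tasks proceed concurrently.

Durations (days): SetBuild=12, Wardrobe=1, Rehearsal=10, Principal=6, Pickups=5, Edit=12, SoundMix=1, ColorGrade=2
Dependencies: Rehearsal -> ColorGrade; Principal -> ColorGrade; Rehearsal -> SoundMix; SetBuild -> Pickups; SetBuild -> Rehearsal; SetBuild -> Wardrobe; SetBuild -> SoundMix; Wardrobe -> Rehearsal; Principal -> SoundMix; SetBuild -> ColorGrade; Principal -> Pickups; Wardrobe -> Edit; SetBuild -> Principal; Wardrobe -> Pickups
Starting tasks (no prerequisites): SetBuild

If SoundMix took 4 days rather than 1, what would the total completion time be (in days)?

27

Critical path before the change: SetBuild→Wardrobe→Rehearsal→ColorGrade = 12+1+10+2 = 25 giving 25 days.
SoundMix has 1 day of float (longest path through it is 24).
New critical path: SetBuild→Wardrobe→Rehearsal→SoundMix = 12+1+10+4 = 27 ⇒ 27 days.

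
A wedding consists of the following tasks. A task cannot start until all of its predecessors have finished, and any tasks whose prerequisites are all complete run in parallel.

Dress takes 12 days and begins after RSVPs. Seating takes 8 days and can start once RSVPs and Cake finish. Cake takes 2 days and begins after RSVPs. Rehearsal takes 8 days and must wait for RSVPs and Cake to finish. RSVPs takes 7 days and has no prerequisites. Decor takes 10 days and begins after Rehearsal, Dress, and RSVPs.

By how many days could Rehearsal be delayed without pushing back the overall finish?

2

The longest chain is RSVPs→Dress→Decor = 7+12+10 = 29; overall finish 29 days.
The longest chain containing Rehearsal totals 27 days.
So Rehearsal can slip 19 − 17 = 2 days.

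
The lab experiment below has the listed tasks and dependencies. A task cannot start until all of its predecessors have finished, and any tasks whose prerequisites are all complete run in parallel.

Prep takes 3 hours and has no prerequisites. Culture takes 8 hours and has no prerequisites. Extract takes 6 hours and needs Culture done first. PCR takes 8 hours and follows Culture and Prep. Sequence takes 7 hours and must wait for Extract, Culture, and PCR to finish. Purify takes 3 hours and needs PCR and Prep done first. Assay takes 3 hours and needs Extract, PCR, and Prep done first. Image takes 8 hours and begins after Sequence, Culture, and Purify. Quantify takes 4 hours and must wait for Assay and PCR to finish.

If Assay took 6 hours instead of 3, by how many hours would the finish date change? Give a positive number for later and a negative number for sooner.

0

Actual critical path: Culture→PCR→Sequence→Image = 8+8+7+8 = 31 ⇒ 31 hours.
Assay is off the critical path — its longest chain is 23 hours, giving 8 of slack.
No other chain overtakes it, so the finish is 31 hours.
Change in finish: 31 − 31 = +0 hours.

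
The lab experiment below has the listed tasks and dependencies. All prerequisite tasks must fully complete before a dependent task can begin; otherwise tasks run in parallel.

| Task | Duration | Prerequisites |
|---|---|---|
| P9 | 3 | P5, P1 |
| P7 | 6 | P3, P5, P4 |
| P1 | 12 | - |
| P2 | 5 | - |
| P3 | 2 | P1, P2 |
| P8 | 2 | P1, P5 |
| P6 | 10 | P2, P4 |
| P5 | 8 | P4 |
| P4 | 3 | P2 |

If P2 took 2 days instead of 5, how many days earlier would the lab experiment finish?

Actual critical path: P2→P4→P5→P7 = 5+3+8+6 = 22 ⇒ 22 days.
Since P2 is critical, the -3 change carries straight to that chain (now 19 days).
The binding chain switches to P1→P3→P7 = 12+2+6 = 20; finish 20 days.
Change in finish: 20 − 22 = -2 days.

2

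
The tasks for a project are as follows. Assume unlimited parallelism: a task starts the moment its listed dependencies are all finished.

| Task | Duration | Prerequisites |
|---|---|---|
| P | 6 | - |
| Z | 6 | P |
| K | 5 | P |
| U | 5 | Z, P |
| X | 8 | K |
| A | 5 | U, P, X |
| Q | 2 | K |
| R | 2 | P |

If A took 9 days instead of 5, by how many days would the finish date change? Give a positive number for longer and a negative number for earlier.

4

Baseline: P→K→X→A = 6+5+8+5 = 24 → 24 days.
A is on the critical path; changing it to 9 makes that path 28 days.
That remains the longest chain; total 28 days.
Change in finish: 28 − 24 = +4 days.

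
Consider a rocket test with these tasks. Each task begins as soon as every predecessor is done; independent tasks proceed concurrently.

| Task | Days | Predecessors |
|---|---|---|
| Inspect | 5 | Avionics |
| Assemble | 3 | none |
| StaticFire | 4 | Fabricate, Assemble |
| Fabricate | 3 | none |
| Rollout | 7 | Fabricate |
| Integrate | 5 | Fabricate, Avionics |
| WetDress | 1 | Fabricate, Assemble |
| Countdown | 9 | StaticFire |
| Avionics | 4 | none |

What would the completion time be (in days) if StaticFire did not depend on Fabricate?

16

With the dependency in place, Fabricate→StaticFire→Countdown = 3+4+9 = 16 sets the finish at 16 days.
Dropping Fabricate→StaticFire doesn't change StaticFire's earliest start (3); another predecessor still binds.
After: Assemble→StaticFire→Countdown = 3+4+9 = 16 → 16 days.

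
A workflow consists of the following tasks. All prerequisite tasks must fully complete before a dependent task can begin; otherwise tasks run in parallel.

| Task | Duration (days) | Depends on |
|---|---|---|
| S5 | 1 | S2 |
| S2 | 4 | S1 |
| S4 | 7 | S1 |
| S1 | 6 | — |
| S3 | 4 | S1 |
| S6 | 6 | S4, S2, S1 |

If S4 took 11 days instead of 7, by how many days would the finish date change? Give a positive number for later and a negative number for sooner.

Critical path before the change: S1→S4→S6 = 6+7+6 = 19 giving 19 days.
S4 is on the critical path; changing it to 11 makes that path 23 days.
That remains the longest chain; total 23 days.
Change in finish: 23 − 19 = +4 days.

4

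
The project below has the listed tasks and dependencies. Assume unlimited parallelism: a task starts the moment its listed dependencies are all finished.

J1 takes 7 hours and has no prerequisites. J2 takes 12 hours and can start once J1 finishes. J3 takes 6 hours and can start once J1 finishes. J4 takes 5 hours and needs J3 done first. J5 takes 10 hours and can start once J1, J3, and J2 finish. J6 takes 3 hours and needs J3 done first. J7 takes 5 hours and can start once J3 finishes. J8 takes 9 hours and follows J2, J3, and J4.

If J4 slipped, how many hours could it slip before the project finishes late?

J1→J2→J5 = 7+12+10 = 29 sets the makespan at 29 hours.
The longest chain containing J4 totals 27 hours.
So J4 can slip 20 − 18 = 2 hours.

2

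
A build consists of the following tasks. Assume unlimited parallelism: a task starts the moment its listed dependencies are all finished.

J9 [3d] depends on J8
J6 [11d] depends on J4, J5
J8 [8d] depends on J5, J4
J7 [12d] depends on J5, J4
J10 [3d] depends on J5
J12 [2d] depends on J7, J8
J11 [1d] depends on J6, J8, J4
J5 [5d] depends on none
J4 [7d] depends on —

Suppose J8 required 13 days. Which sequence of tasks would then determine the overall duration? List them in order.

Baseline: J4→J7→J12 = 7+12+2 = 21 → 21 days.
J8 has 3 days of float (longest path through it is 18).
The binding chain switches to J4→J8→J9 = 7+13+3 = 23; finish 23 days.

J4, J8, J9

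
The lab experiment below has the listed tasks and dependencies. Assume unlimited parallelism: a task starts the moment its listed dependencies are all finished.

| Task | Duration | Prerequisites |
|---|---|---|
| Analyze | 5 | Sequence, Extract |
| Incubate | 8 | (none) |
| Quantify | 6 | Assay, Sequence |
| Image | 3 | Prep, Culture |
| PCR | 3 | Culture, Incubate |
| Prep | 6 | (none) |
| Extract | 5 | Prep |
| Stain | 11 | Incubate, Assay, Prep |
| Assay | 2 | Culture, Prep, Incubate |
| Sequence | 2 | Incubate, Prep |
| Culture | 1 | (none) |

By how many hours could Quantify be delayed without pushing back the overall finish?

Incubate→Assay→Stain = 8+2+11 = 21 sets the makespan at 21 hours.
The longest chain containing Quantify totals 16 hours.
Slack of Quantify = 15 − 10 = 5 hours.

5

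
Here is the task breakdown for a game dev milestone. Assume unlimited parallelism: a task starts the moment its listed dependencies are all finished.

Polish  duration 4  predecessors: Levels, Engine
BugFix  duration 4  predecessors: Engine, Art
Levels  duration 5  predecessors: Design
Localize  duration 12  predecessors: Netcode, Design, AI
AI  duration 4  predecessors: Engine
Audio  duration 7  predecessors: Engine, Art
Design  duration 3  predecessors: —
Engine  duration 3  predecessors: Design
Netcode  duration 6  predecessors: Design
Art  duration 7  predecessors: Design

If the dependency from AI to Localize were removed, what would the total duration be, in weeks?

21

Before: longest chain Design→Engine→AI→Localize = 3+3+4+12 = 22, finish 22.
Without AI→Localize, Localize's earliest start moves from 10 to 9.
New critical path: Design→Netcode→Localize = 3+6+12 = 21 ⇒ 21 weeks.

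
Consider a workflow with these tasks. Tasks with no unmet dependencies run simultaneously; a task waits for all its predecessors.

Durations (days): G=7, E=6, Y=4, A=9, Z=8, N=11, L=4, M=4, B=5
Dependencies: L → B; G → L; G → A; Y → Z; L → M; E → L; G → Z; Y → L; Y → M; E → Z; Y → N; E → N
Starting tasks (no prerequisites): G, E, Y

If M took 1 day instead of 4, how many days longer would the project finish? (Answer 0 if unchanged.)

0

Actual critical path: E→N = 6+11 = 17 ⇒ 17 days.
The longest path through M is only 15 days, so M has float 2.
That remains the longest chain; total 17 days.
Change in finish: 17 − 17 = +0 days.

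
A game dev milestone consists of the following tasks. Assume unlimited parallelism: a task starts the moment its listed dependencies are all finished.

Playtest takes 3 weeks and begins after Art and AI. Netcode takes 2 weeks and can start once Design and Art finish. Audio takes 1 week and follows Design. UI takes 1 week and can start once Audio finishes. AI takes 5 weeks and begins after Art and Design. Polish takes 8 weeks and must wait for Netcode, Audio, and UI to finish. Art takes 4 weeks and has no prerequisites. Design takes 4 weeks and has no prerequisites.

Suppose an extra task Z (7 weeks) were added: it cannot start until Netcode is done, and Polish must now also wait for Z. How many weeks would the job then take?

Originally the job takes 14 weeks.
With Z inserted, Polish now waits for max(Netcode, Audio, UI, Z).
New critical path: Design→Netcode→Z→Polish = 4+2+7+8 = 21 ⇒ 21 weeks.

21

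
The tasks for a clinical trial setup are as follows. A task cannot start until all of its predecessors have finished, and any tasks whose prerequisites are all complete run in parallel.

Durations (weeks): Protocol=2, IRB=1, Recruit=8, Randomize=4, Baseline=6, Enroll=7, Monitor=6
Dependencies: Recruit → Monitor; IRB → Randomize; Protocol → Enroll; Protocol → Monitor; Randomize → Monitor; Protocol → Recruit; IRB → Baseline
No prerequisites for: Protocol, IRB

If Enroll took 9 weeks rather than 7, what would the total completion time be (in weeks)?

16

Critical path before the change: Protocol→Recruit→Monitor = 2+8+6 = 16 giving 16 weeks.
Enroll is off the critical path — its longest chain is 9 weeks, giving 7 of slack.
No other chain overtakes it, so the finish is 16 weeks.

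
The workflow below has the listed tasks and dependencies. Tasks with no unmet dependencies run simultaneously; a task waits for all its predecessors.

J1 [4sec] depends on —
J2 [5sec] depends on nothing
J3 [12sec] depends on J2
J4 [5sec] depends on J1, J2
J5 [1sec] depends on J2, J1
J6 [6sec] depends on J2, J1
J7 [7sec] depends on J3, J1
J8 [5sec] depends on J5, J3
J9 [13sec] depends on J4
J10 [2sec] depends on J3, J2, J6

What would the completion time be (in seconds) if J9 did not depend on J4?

Before: longest chain J2→J3→J7 = 5+12+7 = 24, finish 24.
Without J4→J9, J9's earliest start moves from 10 to 0.
After: J2→J3→J7 = 5+12+7 = 24 → 24 seconds.

24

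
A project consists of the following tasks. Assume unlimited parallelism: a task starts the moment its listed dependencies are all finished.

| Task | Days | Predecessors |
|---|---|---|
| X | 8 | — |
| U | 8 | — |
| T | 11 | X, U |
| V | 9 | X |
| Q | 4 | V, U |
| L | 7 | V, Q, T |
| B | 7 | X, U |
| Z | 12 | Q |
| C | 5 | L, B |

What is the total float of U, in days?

2

The longest chain is X→V→Q→L→C = 8+9+4+7+5 = 33; overall finish 33 days.
The longest chain containing U totals 31 days.
Slack of U = 2 − 0 = 2 days.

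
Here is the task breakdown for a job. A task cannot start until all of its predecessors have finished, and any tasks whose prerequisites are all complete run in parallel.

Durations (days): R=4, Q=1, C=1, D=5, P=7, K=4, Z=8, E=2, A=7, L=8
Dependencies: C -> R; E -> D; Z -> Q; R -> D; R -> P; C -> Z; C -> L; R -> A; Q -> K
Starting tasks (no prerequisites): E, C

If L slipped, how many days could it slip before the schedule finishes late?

C→Z→Q→K = 1+8+1+4 = 14 sets the makespan at 14 days.
L finishes as early as 9 and must finish by 14.
Float = 14 − 9 = 5.

5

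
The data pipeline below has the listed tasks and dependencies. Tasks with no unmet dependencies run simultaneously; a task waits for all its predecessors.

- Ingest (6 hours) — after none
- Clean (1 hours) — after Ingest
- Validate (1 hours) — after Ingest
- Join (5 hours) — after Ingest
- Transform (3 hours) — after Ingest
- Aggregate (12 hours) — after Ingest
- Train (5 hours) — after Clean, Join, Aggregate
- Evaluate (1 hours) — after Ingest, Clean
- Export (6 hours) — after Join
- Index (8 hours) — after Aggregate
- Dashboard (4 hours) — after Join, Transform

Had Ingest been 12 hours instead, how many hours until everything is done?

32

Actual critical path: Ingest→Aggregate→Index = 6+12+8 = 26 ⇒ 26 hours.
Ingest lies on that path, so at 12 hours the path becomes 32 hours.
That remains the longest chain; total 32 hours.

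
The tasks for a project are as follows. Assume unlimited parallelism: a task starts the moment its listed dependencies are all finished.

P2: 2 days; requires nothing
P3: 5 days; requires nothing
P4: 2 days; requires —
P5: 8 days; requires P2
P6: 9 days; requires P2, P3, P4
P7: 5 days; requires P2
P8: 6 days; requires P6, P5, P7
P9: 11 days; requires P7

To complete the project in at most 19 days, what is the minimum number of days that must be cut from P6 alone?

1

Current finish: 20 days; target: 19.
P6 is on every critical path, so each day cut from P6 cuts the finish by one (this holds down to a finish of 18).
Need 20 − 19 = 1 day off P6 → P6 becomes 8 days, finish becomes 19.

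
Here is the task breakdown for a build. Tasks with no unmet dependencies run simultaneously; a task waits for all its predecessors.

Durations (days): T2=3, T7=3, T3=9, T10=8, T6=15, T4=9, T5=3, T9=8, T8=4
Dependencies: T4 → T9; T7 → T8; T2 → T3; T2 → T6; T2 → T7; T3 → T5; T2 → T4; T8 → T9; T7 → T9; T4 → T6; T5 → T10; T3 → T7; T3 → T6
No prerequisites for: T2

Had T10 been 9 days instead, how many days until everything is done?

As given, the longest chain is T2→T3→T6 = 3+9+15 = 27, so the finish is 27 days.
T10 has 4 days of float (longest path through it is 23).
The critical path is still T2→T3→T6; finish is now 27 days.

27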